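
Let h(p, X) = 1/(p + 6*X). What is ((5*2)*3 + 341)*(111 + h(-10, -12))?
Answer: 3376471/82 ≈ 41177.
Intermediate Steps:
((5*2)*3 + 341)*(111 + h(-10, -12)) = ((5*2)*3 + 341)*(111 + 1/(-10 + 6*(-12))) = (10*3 + 341)*(111 + 1/(-10 - 72)) = (30 + 341)*(111 + 1/(-82)) = 371*(111 - 1/82) = 371*(9101/82) = 3376471/82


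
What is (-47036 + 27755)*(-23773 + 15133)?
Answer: 166587840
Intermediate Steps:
(-47036 + 27755)*(-23773 + 15133) = -19281*(-8640) = 166587840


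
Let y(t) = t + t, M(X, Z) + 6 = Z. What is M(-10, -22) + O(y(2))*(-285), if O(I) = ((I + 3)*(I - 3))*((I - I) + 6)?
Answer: -11998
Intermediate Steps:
M(X, Z) = -6 + Z
y(t) = 2*t
O(I) = 6*(-3 + I)*(3 + I) (O(I) = ((3 + I)*(-3 + I))*(0 + 6) = ((-3 + I)*(3 + I))*6 = 6*(-3 + I)*(3 + I))
M(-10, -22) + O(y(2))*(-285) = (-6 - 22) + (-54 + 6*(2*2)**2)*(-285) = -28 + (-54 + 6*4**2)*(-285) = -28 + (-54 + 6*16)*(-285) = -28 + (-54 + 96)*(-285) = -28 + 42*(-285) = -28 - 11970 = -11998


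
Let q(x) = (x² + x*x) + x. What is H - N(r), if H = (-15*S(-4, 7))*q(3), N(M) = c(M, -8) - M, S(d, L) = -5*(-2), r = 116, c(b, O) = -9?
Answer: -3025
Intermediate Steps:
q(x) = x + 2*x² (q(x) = (x² + x²) + x = 2*x² + x = x + 2*x²)
S(d, L) = 10
N(M) = -9 - M
H = -3150 (H = (-15*10)*(3*(1 + 2*3)) = -450*(1 + 6) = -450*7 = -150*21 = -3150)
H - N(r) = -3150 - (-9 - 1*116) = -3150 - (-9 - 116) = -3150 - 1*(-125) = -3150 + 125 = -3025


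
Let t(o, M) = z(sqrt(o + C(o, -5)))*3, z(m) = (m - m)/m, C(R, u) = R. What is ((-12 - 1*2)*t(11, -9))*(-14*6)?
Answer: 0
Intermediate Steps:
z(m) = 0 (z(m) = 0/m = 0)
t(o, M) = 0 (t(o, M) = 0*3 = 0)
((-12 - 1*2)*t(11, -9))*(-14*6) = ((-12 - 1*2)*0)*(-14*6) = ((-12 - 2)*0)*(-84) = -14*0*(-84) = 0*(-84) = 0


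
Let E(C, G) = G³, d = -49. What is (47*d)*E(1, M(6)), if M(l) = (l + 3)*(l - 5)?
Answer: -1678887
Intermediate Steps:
M(l) = (-5 + l)*(3 + l) (M(l) = (3 + l)*(-5 + l) = (-5 + l)*(3 + l))
(47*d)*E(1, M(6)) = (47*(-49))*(-15 + 6² - 2*6)³ = -2303*(-15 + 36 - 12)³ = -2303*9³ = -2303*729 = -1678887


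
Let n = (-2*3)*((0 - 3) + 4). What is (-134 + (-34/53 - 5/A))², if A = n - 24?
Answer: 1828674169/101124 ≈ 18083.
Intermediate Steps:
n = -6 (n = -6*(-3 + 4) = -6*1 = -6)
A = -30 (A = -6 - 24 = -30)
(-134 + (-34/53 - 5/A))² = (-134 + (-34/53 - 5/(-30)))² = (-134 + (-34*1/53 - 5*(-1/30)))² = (-134 + (-34/53 + ⅙))² = (-134 - 151/318)² = (-42763/318)² = 1828674169/101124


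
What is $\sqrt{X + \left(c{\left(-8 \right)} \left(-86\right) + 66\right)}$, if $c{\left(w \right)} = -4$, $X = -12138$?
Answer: $4 i \sqrt{733} \approx 108.3 i$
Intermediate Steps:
$\sqrt{X + \left(c{\left(-8 \right)} \left(-86\right) + 66\right)} = \sqrt{-12138 + \left(\left(-4\right) \left(-86\right) + 66\right)} = \sqrt{-12138 + \left(344 + 66\right)} = \sqrt{-12138 + 410} = \sqrt{-11728} = 4 i \sqrt{733}$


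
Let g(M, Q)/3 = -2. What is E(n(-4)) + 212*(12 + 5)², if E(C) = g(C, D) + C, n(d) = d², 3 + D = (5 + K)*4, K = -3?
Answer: 61278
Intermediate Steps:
D = 5 (D = -3 + (5 - 3)*4 = -3 + 2*4 = -3 + 8 = 5)
g(M, Q) = -6 (g(M, Q) = 3*(-2) = -6)
E(C) = -6 + C
E(n(-4)) + 212*(12 + 5)² = (-6 + (-4)²) + 212*(12 + 5)² = (-6 + 16) + 212*17² = 10 + 212*289 = 10 + 61268 = 61278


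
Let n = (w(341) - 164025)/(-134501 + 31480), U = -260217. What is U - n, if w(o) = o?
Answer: -26807979241/103021 ≈ -2.6022e+5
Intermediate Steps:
n = 163684/103021 (n = (341 - 164025)/(-134501 + 31480) = -163684/(-103021) = -163684*(-1/103021) = 163684/103021 ≈ 1.5888)
U - n = -260217 - 1*163684/103021 = -260217 - 163684/103021 = -26807979241/103021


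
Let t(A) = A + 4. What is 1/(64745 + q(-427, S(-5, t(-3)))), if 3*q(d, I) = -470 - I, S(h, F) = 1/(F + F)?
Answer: 6/387529 ≈ 1.5483e-5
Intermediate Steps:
t(A) = 4 + A
S(h, F) = 1/(2*F)
q(d, I) = -470/3 - I/3 (q(d, I) = (-470 - I)/3 = -470/3 - I/3)
1/(64745 + q(-427, S(-5, t(-3)))) = 1/(64745 + (-470/3 - 1/(6*(4 - 3)))) = 1/(64745 + (-470/3 - 1/(6*1))) = 1/(64745 + (-470/3 - 1/6)) = 1/(64745 - 941/6) = 1/(387529/6) = 6/387529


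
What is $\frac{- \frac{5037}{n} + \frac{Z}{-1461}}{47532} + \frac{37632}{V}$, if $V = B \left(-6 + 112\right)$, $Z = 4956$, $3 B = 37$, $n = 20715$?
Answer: $\frac{3007494785795849}{104480458919740} \approx 28.785$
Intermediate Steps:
$B = \frac{37}{3}$ ($B = \frac{1}{3} \cdot 37 = \frac{37}{3} \approx 12.333$)
$V = \frac{3922}{3}$ ($V = \frac{37 \left(-6 + 112\right)}{3} = \frac{37}{3} \cdot 106 = \frac{3922}{3} \approx 1307.3$)
$\frac{- \frac{5037}{n} + \frac{Z}{-1461}}{47532} + \frac{37632}{V} = \frac{- \frac{5037}{20715} + \frac{4956}{-1461}}{47532} + \frac{37632}{\frac{3922}{3}} = \left(\left(-5037\right) \frac{1}{20715} + 4956 \left(- \frac{1}{1461}\right)\right) \frac{1}{47532} + 37632 \cdot \frac{3}{3922} = \left(- \frac{1679}{6905} - \frac{1652}{487}\right) \frac{1}{47532} + \frac{56448}{1961} = \left(- \frac{12224733}{3362735}\right) \frac{1}{47532} + \frac{56448}{1961} = - \frac{4074911}{53279173340} + \frac{56448}{1961} = \frac{3007494785795849}{104480458919740}$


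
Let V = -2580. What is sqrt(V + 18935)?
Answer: sqrt(16355) ≈ 127.89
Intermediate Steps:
sqrt(V + 18935) = sqrt(-2580 + 18935) = sqrt(16355)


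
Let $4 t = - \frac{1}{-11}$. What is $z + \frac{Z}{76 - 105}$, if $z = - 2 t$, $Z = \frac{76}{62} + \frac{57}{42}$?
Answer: $- \frac{9312}{69223} \approx -0.13452$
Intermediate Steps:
$t = \frac{1}{44}$ ($t = \frac{\left(-1\right) \frac{1}{-11}}{4} = \frac{\left(-1\right) \left(- \frac{1}{11}\right)}{4} = \frac{1}{4} \cdot \frac{1}{11} = \frac{1}{44} \approx 0.022727$)
$Z = \frac{1121}{434}$ ($Z = 76 \cdot \frac{1}{62} + 57 \cdot \frac{1}{42} = \frac{38}{31} + \frac{19}{14} = \frac{1121}{434} \approx 2.583$)
$z = - \frac{1}{22}$ ($z = \left(-2\right) \frac{1}{44} = - \frac{1}{22} \approx -0.045455$)
$z + \frac{Z}{76 - 105} = - \frac{1}{22} + \frac{1121}{434 \left(76 - 105\right)} = - \frac{1}{22} + \frac{1121}{434 \left(-29\right)} = - \frac{1}{22} + \frac{1121}{434} \left(- \frac{1}{29}\right) = - \frac{1}{22} - \frac{1121}{12586} = - \frac{9312}{69223}$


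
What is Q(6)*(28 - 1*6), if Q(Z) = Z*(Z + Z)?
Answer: 1584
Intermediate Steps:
Q(Z) = 2*Z² (Q(Z) = Z*(2*Z) = 2*Z²)
Q(6)*(28 - 1*6) = (2*6²)*(28 - 1*6) = (2*36)*(28 - 6) = 72*22 = 1584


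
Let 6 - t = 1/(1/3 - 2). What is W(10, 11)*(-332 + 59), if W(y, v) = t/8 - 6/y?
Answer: -2457/40 ≈ -61.425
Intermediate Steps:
t = 33/5 (t = 6 - 1/(1/3 - 2) = 6 - 1/(1*(⅓) - 2) = 6 - 1/(⅓ - 2) = 6 - 1/(-5/3) = 6 - 1*(-⅗) = 6 + ⅗ = 33/5 ≈ 6.6000)
W(y, v) = 33/40 - 6/y (W(y, v) = (33/5)/8 - 6/y = (33/5)*(⅛) - 6/y = 33/40 - 6/y)
W(10, 11)*(-332 + 59) = (33/40 - 6/10)*(-332 + 59) = (33/40 - 6*⅒)*(-273) = (33/40 - ⅗)*(-273) = (9/40)*(-273) = -2457/40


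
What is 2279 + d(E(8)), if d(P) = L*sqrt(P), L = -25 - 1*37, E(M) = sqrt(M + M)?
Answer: 2155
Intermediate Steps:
E(M) = sqrt(2)*sqrt(M) (E(M) = sqrt(2*M) = sqrt(2)*sqrt(M))
L = -62 (L = -25 - 37 = -62)
d(P) = -62*sqrt(P)
2279 + d(E(8)) = 2279 - 62*sqrt(sqrt(2)*sqrt(8)) = 2279 - 62*2**(1/4)*2**(3/4) = 2279 - 62*sqrt(4) = 2279 - 62*2 = 2279 - 124 = 2155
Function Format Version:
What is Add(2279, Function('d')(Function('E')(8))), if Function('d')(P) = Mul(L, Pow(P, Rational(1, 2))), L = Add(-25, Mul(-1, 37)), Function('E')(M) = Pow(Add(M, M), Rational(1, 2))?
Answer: 2155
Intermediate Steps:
Function('E')(M) = Mul(Pow(2, Rational(1, 2)), Pow(M, Rational(1, 2))) (Function('E')(M) = Pow(Mul(2, M), Rational(1, 2)) = Mul(Pow(2, Rational(1, 2)), Pow(M, Rational(1, 2))))
L = -62 (L = Add(-25, -37) = -62)
Function('d')(P) = Mul(-62, Pow(P, Rational(1, 2)))
Add(2279, Function('d')(Function('E')(8))) = Add(2279, Mul(-62, Pow(Mul(Pow(2, Rational(1, 2)), Pow(8, Rational(1, 2))), Rational(1, 2)))) = Add(2279, Mul(-62, Pow(Mul(Pow(2, Rational(1, 2)), Mul(2, Pow(2, Rational(1, 2)))), Rational(1, 2)))) = Add(2279, Mul(-62, Pow(4, Rational(1, 2)))) = Add(2279, Mul(-62, 2)) = Add(2279, -124) = 2155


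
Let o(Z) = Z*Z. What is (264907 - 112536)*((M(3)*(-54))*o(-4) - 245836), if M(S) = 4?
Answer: -37984871332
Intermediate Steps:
o(Z) = Z²
(264907 - 112536)*((M(3)*(-54))*o(-4) - 245836) = (264907 - 112536)*((4*(-54))*(-4)² - 245836) = 152371*(-216*16 - 245836) = 152371*(-3456 - 245836) = 152371*(-249292) = -37984871332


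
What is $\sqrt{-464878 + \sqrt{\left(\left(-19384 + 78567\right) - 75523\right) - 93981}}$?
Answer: $\sqrt{-464878 + i \sqrt{110321}} \approx 0.244 + 681.82 i$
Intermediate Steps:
$\sqrt{-464878 + \sqrt{\left(\left(-19384 + 78567\right) - 75523\right) - 93981}} = \sqrt{-464878 + \sqrt{\left(59183 - 75523\right) - 93981}} = \sqrt{-464878 + \sqrt{-16340 - 93981}} = \sqrt{-464878 + \sqrt{-110321}} = \sqrt{-464878 + i \sqrt{110321}}$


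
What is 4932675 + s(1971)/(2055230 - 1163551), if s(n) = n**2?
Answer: 4398366596166/891679 ≈ 4.9327e+6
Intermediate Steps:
4932675 + s(1971)/(2055230 - 1163551) = 4932675 + 1971**2/(2055230 - 1163551) = 4932675 + 3884841/891679 = 4398366596166/891679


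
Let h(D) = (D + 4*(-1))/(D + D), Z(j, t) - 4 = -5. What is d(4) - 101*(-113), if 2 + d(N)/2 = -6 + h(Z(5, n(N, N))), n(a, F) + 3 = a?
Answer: 11402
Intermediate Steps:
n(a, F) = -3 + a
Z(j, t) = -1 (Z(j, t) = 4 - 5 = -1)
h(D) = (-4 + D)/(2*D) (h(D) = (D - 4)/((2*D)) = (-4 + D)*(1/(2*D)) = (-4 + D)/(2*D))
d(N) = -11 (d(N) = -4 + 2*(-6 + (½)*(-4 - 1)/(-1)) = -4 + 2*(-6 + (½)*(-1)*(-5)) = -4 + 2*(-6 + 5/2) = -4 + 2*(-7/2) = -4 - 7 = -11)
d(4) - 101*(-113) = -11 - 101*(-113) = -11 + 11413 = 11402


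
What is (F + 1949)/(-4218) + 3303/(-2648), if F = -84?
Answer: -9435287/5584632 ≈ -1.6895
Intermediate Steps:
(F + 1949)/(-4218) + 3303/(-2648) = (-84 + 1949)/(-4218) + 3303/(-2648) = 1865*(-1/4218) + 3303*(-1/2648) = -1865/4218 - 3303/2648 = -9435287/5584632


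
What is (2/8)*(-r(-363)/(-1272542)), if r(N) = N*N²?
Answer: -47832147/5090168 ≈ -9.3970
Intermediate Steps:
r(N) = N³
(2/8)*(-r(-363)/(-1272542)) = (2/8)*(-1*(-363)³/(-1272542)) = (2*(⅛))*(-1*(-47832147)*(-1/1272542)) = (47832147*(-1/1272542))/4 = (¼)*(-47832147/1272542) = -47832147/5090168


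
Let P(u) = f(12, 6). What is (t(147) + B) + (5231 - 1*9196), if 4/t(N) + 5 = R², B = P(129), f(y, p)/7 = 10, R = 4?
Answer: -42841/11 ≈ -3894.6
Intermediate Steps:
f(y, p) = 70 (f(y, p) = 7*10 = 70)
P(u) = 70
B = 70
t(N) = 4/11 (t(N) = 4/(-5 + 4²) = 4/(-5 + 16) = 4/11)
(t(147) + B) + (5231 - 1*9196) = (4/11 + 70) + (5231 - 1*9196) = 774/11 + (5231 - 9196) = 774/11 - 3965 = -42841/11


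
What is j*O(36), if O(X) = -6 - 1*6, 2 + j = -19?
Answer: 252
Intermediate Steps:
j = -21 (j = -2 - 19 = -21)
O(X) = -12 (O(X) = -6 - 6 = -12)
j*O(36) = -21*(-12) = 252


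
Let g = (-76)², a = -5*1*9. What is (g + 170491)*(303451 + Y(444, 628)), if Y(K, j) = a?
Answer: 53480465402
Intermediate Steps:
a = -45 (a = -5*9 = -45)
Y(K, j) = -45
g = 5776
(g + 170491)*(303451 + Y(444, 628)) = (5776 + 170491)*(303451 - 45) = 176267*303406 = 53480465402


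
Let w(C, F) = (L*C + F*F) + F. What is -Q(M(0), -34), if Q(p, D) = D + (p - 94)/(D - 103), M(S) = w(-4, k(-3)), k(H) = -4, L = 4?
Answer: 4560/137 ≈ 33.285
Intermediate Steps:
w(C, F) = F + F² + 4*C (w(C, F) = (4*C + F*F) + F = (4*C + F²) + F = (F² + 4*C) + F = F + F² + 4*C)
M(S) = -4 (M(S) = -4 + (-4)² + 4*(-4) = -4 + 16 - 16 = -4)
Q(p, D) = D + (-94 + p)/(-103 + D)
-Q(M(0), -34) = -(-94 - 4 + (-34)² - 103*(-34))/(-103 - 34) = -(-94 - 4 + 1156 + 3502)/(-137) = -(-1)*4560/137 = -1*(-4560/137) = 4560/137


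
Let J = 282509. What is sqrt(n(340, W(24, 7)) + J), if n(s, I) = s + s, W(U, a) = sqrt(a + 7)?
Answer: sqrt(283189) ≈ 532.16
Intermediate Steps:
W(U, a) = sqrt(7 + a)
n(s, I) = 2*s
sqrt(n(340, W(24, 7)) + J) = sqrt(2*340 + 282509) = sqrt(680 + 282509) = sqrt(283189)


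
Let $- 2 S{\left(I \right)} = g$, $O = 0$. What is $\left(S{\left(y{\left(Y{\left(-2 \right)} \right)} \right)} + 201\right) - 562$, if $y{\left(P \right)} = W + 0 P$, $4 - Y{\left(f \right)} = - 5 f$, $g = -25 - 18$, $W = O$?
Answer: $- \frac{679}{2} \approx -339.5$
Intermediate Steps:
$W = 0$
$g = -43$ ($g = -25 - 18 = -43$)
$Y{\left(f \right)} = 4 + 5 f$ ($Y{\left(f \right)} = 4 - - 5 f = 4 + 5 f$)
$y{\left(P \right)} = 0$ ($y{\left(P \right)} = 0 + 0 P = 0 + 0 = 0$)
$S{\left(I \right)} = \frac{43}{2}$ ($S{\left(I \right)} = \left(- \frac{1}{2}\right) \left(-43\right) = \frac{43}{2}$)
$\left(S{\left(y{\left(Y{\left(-2 \right)} \right)} \right)} + 201\right) - 562 = \left(\frac{43}{2} + 201\right) - 562 = \frac{445}{2} - 562 = - \frac{679}{2}$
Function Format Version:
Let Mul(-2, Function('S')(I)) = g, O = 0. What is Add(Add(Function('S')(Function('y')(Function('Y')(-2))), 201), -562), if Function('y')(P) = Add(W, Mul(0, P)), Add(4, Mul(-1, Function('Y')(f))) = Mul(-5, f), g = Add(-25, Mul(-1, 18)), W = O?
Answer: Rational(-679, 2) ≈ -339.50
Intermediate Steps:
W = 0
g = -43 (g = Add(-25, -18) = -43)
Function('Y')(f) = Add(4, Mul(5, f)) (Function('Y')(f) = Add(4, Mul(-1, Mul(-5, f))) = Add(4, Mul(5, f)))
Function('y')(P) = 0 (Function('y')(P) = Add(0, Mul(0, P)) = Add(0, 0) = 0)
Function('S')(I) = Rational(43, 2) (Function('S')(I) = Mul(Rational(-1, 2), -43) = Rational(43, 2))
Add(Add(Function('S')(Function('y')(Function('Y')(-2))), 201), -562) = Add(Add(Rational(43, 2), 201), -562) = Add(Rational(445, 2), -562) = Rational(-679, 2)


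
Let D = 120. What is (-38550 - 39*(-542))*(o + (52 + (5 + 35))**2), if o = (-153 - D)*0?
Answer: -147375168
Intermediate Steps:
o = 0 (o = (-153 - 1*120)*0 = (-153 - 120)*0 = -273*0 = 0)
(-38550 - 39*(-542))*(o + (52 + (5 + 35))**2) = (-38550 - 39*(-542))*(0 + (52 + (5 + 35))**2) = (-38550 + 21138)*(0 + (52 + 40)**2) = -17412*(0 + 92**2) = -17412*(0 + 8464) = -17412*8464 = -147375168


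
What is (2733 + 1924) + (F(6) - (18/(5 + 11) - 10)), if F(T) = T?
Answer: 37375/8 ≈ 4671.9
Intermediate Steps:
(2733 + 1924) + (F(6) - (18/(5 + 11) - 10)) = (2733 + 1924) + (6 - (18/(5 + 11) - 10)) = 4657 + (6 - (18/16 - 10)) = 4657 + (6 - ((1/16)*18 - 10)) = 4657 + (6 - (9/8 - 10)) = 4657 + (6 - 1*(-71/8)) = 4657 + (6 + 71/8) = 4657 + 119/8 = 37375/8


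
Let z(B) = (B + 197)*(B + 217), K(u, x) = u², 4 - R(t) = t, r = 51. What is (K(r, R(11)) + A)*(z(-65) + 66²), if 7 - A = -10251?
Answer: 314016780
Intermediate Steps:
R(t) = 4 - t
A = 10258 (A = 7 - 1*(-10251) = 7 + 10251 = 10258)
z(B) = (197 + B)*(217 + B)
(K(r, R(11)) + A)*(z(-65) + 66²) = (51² + 10258)*((42749 + (-65)² + 414*(-65)) + 66²) = (2601 + 10258)*((42749 + 4225 - 26910) + 4356) = 12859*(20064 + 4356) = 12859*24420 = 314016780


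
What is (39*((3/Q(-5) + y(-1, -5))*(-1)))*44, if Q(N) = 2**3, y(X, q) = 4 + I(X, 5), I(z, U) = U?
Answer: -32175/2 ≈ -16088.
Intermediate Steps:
y(X, q) = 9 (y(X, q) = 4 + 5 = 9)
Q(N) = 8
(39*((3/Q(-5) + y(-1, -5))*(-1)))*44 = (39*((3/8 + 9)*(-1)))*44 = (39*((75/8)*(-1)))*44 = (39*(-75/8))*44 = -2925/8*44 = -32175/2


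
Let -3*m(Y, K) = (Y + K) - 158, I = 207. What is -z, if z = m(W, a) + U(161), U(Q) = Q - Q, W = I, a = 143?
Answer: 64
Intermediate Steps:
W = 207
U(Q) = 0
m(Y, K) = 158/3 - K/3 - Y/3 (m(Y, K) = -((Y + K) - 158)/3 = -((K + Y) - 158)/3 = -(-158 + K + Y)/3 = 158/3 - K/3 - Y/3)
z = -64 (z = (158/3 - ⅓*143 - ⅓*207) + 0 = (158/3 - 143/3 - 69) + 0 = -64 + 0 = -64)
-z = -1*(-64) = 64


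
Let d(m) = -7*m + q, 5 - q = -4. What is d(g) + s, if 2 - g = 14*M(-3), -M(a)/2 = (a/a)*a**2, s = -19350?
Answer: -21119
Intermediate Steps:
q = 9 (q = 5 - 1*(-4) = 5 + 4 = 9)
M(a) = -2*a**2 (M(a) = -2*a/a*a**2 = -2*a**2)
g = 254 (g = 2 - 14*(-2*(-3)**2) = 2 - 14*(-2*9) = 2 - 14*(-18) = 2 - 1*(-252) = 2 + 252 = 254)
d(m) = 9 - 7*m (d(m) = -7*m + 9 = 9 - 7*m)
d(g) + s = (9 - 7*254) - 19350 = (9 - 1778) - 19350 = -1769 - 19350 = -21119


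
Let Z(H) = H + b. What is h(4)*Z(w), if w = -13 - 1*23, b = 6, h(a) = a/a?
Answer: -30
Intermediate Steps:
h(a) = 1
w = -36 (w = -13 - 23 = -36)
Z(H) = 6 + H (Z(H) = H + 6 = 6 + H)
h(4)*Z(w) = 1*(6 - 36) = 1*(-30) = -30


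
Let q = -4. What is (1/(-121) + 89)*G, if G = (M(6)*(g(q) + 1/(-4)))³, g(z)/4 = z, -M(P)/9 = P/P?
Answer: 134735693625/484 ≈ 2.7838e+8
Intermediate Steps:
M(P) = -9 (M(P) = -9*P/P = -9*1 = -9)
g(z) = 4*z
G = 200201625/64 (G = (-9*(4*(-4) + 1/(-4)))³ = (-9*(-16 - ¼))³ = (-9*(-65/4))³ = (585/4)³ = 200201625/64 ≈ 3.1282e+6)
(1/(-121) + 89)*G = (1/(-121) + 89)*(200201625/64) = (-1/121 + 89)*(200201625/64) = (10768/121)*(200201625/64) = 134735693625/484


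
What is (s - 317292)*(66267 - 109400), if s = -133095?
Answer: 19426542471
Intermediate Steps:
(s - 317292)*(66267 - 109400) = (-133095 - 317292)*(66267 - 109400) = -450387*(-43133) = 19426542471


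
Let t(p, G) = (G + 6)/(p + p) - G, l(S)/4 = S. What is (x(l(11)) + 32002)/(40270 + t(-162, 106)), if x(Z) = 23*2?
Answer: 324486/406657 ≈ 0.79794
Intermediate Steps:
l(S) = 4*S
t(p, G) = -G + (6 + G)/(2*p) (t(p, G) = (6 + G)/((2*p)) - G = (6 + G)*(1/(2*p)) - G = (6 + G)/(2*p) - G = -G + (6 + G)/(2*p))
x(Z) = 46
(x(l(11)) + 32002)/(40270 + t(-162, 106)) = (46 + 32002)/(40270 + (3 + (½)*106 - 1*106*(-162))/(-162)) = 32048/(40270 - (3 + 53 + 17172)/162) = 32048/(40270 - 1/162*17228) = 32048/(40270 - 8614/81) = 32048/(3253256/81) = 32048*(81/3253256) = 324486/406657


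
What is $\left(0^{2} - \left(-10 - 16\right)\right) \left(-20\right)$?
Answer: $-520$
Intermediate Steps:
$\left(0^{2} - \left(-10 - 16\right)\right) \left(-20\right) = \left(0 - -26\right) \left(-20\right) = \left(0 + 26\right) \left(-20\right) = 26 \left(-20\right) = -520$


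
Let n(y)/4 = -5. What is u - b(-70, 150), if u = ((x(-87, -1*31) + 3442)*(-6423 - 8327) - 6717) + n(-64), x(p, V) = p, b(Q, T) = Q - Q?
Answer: -49492987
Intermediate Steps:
b(Q, T) = 0
n(y) = -20 (n(y) = 4*(-5) = -20)
u = -49492987 (u = ((-87 + 3442)*(-6423 - 8327) - 6717) - 20 = (3355*(-14750) - 6717) - 20 = (-49486250 - 6717) - 20 = -49492967 - 20 = -49492987)
u - b(-70, 150) = -49492987 - 1*0 = -49492987 + 0 = -49492987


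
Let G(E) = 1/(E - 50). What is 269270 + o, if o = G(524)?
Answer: 127633981/474 ≈ 2.6927e+5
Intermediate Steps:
G(E) = 1/(-50 + E)
o = 1/474 (o = 1/(-50 + 524) = 1/474 ≈ 0.0021097)
269270 + o = 269270 + 1/474 = 127633981/474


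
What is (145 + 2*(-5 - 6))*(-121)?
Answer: -14883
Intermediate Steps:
(145 + 2*(-5 - 6))*(-121) = (145 + 2*(-11))*(-121) = (145 - 22)*(-121) = 123*(-121) = -14883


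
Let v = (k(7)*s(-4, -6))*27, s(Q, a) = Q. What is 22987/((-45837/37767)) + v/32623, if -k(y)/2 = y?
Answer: -9440529696841/498446817 ≈ -18940.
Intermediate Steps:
k(y) = -2*y
v = 1512 (v = (-2*7*(-4))*27 = -14*(-4)*27 = 56*27 = 1512)
22987/((-45837/37767)) + v/32623 = 22987/((-45837/37767)) + 1512/32623 = 22987/((-45837*1/37767)) + 1512*(1/32623) = 22987/(-15279/12589) + 1512/32623 = 22987*(-12589/15279) + 1512/32623 = -289383343/15279 + 1512/32623 = -9440529696841/498446817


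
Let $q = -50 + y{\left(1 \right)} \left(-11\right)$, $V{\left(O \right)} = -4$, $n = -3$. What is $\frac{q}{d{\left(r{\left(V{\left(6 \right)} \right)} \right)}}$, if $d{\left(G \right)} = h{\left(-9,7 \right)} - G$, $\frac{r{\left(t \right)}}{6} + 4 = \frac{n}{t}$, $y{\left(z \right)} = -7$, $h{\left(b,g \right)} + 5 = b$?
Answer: $\frac{54}{11} \approx 4.9091$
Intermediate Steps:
$h{\left(b,g \right)} = -5 + b$
$r{\left(t \right)} = -24 - \frac{18}{t}$ ($r{\left(t \right)} = -24 + 6 \left(- \frac{3}{t}\right) = -24 - \frac{18}{t}$)
$q = 27$ ($q = -50 - -77 = -50 + 77 = 27$)
$d{\left(G \right)} = -14 - G$ ($d{\left(G \right)} = \left(-5 - 9\right) - G = -14 - G$)
$\frac{q}{d{\left(r{\left(V{\left(6 \right)} \right)} \right)}} = \frac{27}{-14 - \left(-24 - \frac{18}{-4}\right)} = \frac{27}{-14 - \left(-24 - - \frac{9}{2}\right)} = \frac{27}{-14 - \left(-24 + \frac{9}{2}\right)} = \frac{27}{-14 - - \frac{39}{2}} = \frac{27}{-14 + \frac{39}{2}} = \frac{27}{\frac{11}{2}} = 27 \cdot \frac{2}{11} = \frac{54}{11}$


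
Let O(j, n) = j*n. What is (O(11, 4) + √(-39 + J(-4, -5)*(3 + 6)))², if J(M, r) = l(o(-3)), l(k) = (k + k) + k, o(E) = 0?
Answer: (44 + I*√39)² ≈ 1897.0 + 549.56*I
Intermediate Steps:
l(k) = 3*k (l(k) = 2*k + k = 3*k)
J(M, r) = 0 (J(M, r) = 3*0 = 0)
(O(11, 4) + √(-39 + J(-4, -5)*(3 + 6)))² = (11*4 + √(-39 + 0*(3 + 6)))² = (44 + √(-39 + 0*9))² = (44 + √(-39 + 0))² = (44 + √(-39))² = (44 + I*√39)²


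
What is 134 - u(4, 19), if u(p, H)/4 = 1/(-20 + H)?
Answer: 138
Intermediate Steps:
u(p, H) = 4/(-20 + H)
134 - u(4, 19) = 134 - 4/(-20 + 19) = 134 - 4/(-1) = 134 - 4*(-1) = 134 - 1*(-4) = 134 + 4 = 138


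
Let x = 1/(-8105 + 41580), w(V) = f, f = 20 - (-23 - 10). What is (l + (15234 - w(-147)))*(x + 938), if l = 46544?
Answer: 77525491419/1339 ≈ 5.7898e+7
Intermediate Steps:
f = 53 (f = 20 - 1*(-33) = 20 + 33 = 53)
w(V) = 53
x = 1/33475 ≈ 2.9873e-5
(l + (15234 - w(-147)))*(x + 938) = (46544 + (15234 - 1*53))*(1/33475 + 938) = (46544 + (15234 - 53))*(31399551/33475) = (46544 + 15181)*(31399551/33475) = 61725*(31399551/33475) = 77525491419/1339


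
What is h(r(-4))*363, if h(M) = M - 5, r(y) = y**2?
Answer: 3993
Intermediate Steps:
h(M) = -5 + M
h(r(-4))*363 = (-5 + (-4)**2)*363 = (-5 + 16)*363 = 11*363 = 3993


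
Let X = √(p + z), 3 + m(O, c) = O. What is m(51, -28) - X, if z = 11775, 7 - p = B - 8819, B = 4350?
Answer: 48 - √16251 ≈ -79.479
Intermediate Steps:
p = 4476 (p = 7 - (4350 - 8819) = 7 - 1*(-4469) = 7 + 4469 = 4476)
m(O, c) = -3 + O
X = √16251 (X = √(4476 + 11775) = √16251 ≈ 127.48)
m(51, -28) - X = (-3 + 51) - √16251 = 48 - √16251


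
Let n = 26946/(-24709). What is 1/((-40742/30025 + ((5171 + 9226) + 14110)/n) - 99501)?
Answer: -809053650/101651738439157 ≈ -7.9591e-6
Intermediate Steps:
n = -26946/24709 (n = 26946*(-1/24709) = -26946/24709 ≈ -1.0905)
1/((-40742/30025 + ((5171 + 9226) + 14110)/n) - 99501) = 1/((-40742/30025 + ((5171 + 9226) + 14110)/(-26946/24709)) - 99501) = 1/((-40742*1/30025 + (14397 + 14110)*(-24709/26946)) - 99501) = 1/((-40742/30025 + 28507*(-24709/26946)) - 99501) = 1/((-40742/30025 - 704379463/26946) - 99501) = 1/(-21150091210507/809053650 - 99501) = 1/(-101651738439157/809053650) = -809053650/101651738439157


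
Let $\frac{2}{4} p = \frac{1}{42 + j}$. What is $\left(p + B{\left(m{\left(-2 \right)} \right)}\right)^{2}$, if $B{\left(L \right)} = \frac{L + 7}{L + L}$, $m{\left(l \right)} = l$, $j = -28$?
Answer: $\frac{961}{784} \approx 1.2258$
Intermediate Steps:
$B{\left(L \right)} = \frac{7 + L}{2 L}$
$p = \frac{1}{7}$ ($p = \frac{2}{42 - 28} = \frac{2}{14} = 2 \cdot \frac{1}{14} = \frac{1}{7} \approx 0.14286$)
$\left(p + B{\left(m{\left(-2 \right)} \right)}\right)^{2} = \left(\frac{1}{7} + \frac{7 - 2}{2 \left(-2\right)}\right)^{2} = \left(\frac{1}{7} + \frac{1}{2} \left(- \frac{1}{2}\right) 5\right)^{2} = \left(\frac{1}{7} - \frac{5}{4}\right)^{2} = \left(- \frac{31}{28}\right)^{2} = \frac{961}{784}$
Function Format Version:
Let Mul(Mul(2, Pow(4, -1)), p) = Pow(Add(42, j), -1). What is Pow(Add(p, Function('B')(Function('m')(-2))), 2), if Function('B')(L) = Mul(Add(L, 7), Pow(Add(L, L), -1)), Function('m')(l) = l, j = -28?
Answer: Rational(961, 784) ≈ 1.2258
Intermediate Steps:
Function('B')(L) = Mul(Rational(1, 2), Pow(L, -1), Add(7, L)) (Function('B')(L) = Mul(Add(7, L), Pow(Mul(2, L), -1)) = Mul(Add(7, L), Mul(Rational(1, 2), Pow(L, -1))) = Mul(Rational(1, 2), Pow(L, -1), Add(7, L)))
p = Rational(1, 7) (p = Mul(2, Pow(Add(42, -28), -1)) = Mul(2, Pow(14, -1)) = Mul(2, Rational(1, 14)) = Rational(1, 7) ≈ 0.14286)
Pow(Add(p, Function('B')(Function('m')(-2))), 2) = Pow(Add(Rational(1, 7), Mul(Rational(1, 2), Pow(-2, -1), Add(7, -2))), 2) = Pow(Add(Rational(1, 7), Mul(Rational(1, 2), Rational(-1, 2), 5)), 2) = Pow(Add(Rational(1, 7), Rational(-5, 4)), 2) = Pow(Rational(-31, 28), 2) = Rational(961, 784)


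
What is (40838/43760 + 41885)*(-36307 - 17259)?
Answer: -24545661177477/10940 ≈ -2.2437e+9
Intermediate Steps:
(40838/43760 + 41885)*(-36307 - 17259) = (40838*(1/43760) + 41885)*(-53566) = (20419/21880 + 41885)*(-53566) = (916464219/21880)*(-53566) = -24545661177477/10940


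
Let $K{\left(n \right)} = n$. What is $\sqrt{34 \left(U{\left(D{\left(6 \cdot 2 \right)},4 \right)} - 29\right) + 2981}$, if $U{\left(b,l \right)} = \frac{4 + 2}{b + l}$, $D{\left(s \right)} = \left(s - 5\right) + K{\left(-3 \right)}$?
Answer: $\frac{3 \sqrt{898}}{2} \approx 44.95$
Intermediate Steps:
$D{\left(s \right)} = -8 + s$ ($D{\left(s \right)} = \left(s - 5\right) - 3 = \left(-5 + s\right) - 3 = -8 + s$)
$U{\left(b,l \right)} = \frac{6}{b + l}$
$\sqrt{34 \left(U{\left(D{\left(6 \cdot 2 \right)},4 \right)} - 29\right) + 2981} = \sqrt{34 \left(\frac{6}{\left(-8 + 6 \cdot 2\right) + 4} - 29\right) + 2981} = \sqrt{34 \left(\frac{6}{\left(-8 + 12\right) + 4} - 29\right) + 2981} = \sqrt{34 \left(\frac{6}{4 + 4} - 29\right) + 2981} = \sqrt{34 \left(\frac{6}{8} - 29\right) + 2981} = \sqrt{34 \left(6 \cdot \frac{1}{8} - 29\right) + 2981} = \sqrt{34 \left(\frac{3}{4} - 29\right) + 2981} = \sqrt{34 \left(- \frac{113}{4}\right) + 2981} = \sqrt{- \frac{1921}{2} + 2981} = \sqrt{\frac{4041}{2}} = \frac{3 \sqrt{898}}{2}$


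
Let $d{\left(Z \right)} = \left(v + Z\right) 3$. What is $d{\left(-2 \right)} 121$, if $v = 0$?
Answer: $-726$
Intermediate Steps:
$d{\left(Z \right)} = 3 Z$ ($d{\left(Z \right)} = \left(0 + Z\right) 3 = Z 3 = 3 Z$)
$d{\left(-2 \right)} 121 = 3 \left(-2\right) 121 = \left(-6\right) 121 = -726$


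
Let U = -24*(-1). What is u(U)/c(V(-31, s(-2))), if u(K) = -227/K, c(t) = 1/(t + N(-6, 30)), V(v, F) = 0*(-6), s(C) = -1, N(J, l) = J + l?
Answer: -227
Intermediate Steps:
V(v, F) = 0
c(t) = 1/(24 + t) (c(t) = 1/(t + (-6 + 30)) = 1/(t + 24) = 1/(24 + t))
U = 24
u(U)/c(V(-31, s(-2))) = (-227/24)/(1/(24 + 0)) = (-227*1/24)/(1/24) = -227/(24*1/24) = -227/24*24 = -227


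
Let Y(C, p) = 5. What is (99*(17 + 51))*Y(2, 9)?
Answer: 33660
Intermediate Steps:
(99*(17 + 51))*Y(2, 9) = (99*(17 + 51))*5 = (99*68)*5 = 6732*5 = 33660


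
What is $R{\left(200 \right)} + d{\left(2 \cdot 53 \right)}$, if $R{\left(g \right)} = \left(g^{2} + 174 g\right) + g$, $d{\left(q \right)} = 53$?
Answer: $75053$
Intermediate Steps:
$R{\left(g \right)} = g^{2} + 175 g$
$R{\left(200 \right)} + d{\left(2 \cdot 53 \right)} = 200 \left(175 + 200\right) + 53 = 200 \cdot 375 + 53 = 75000 + 53 = 75053$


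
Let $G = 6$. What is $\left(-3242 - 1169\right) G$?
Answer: $-26466$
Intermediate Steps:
$\left(-3242 - 1169\right) G = \left(-3242 - 1169\right) 6 = \left(-4411\right) 6 = -26466$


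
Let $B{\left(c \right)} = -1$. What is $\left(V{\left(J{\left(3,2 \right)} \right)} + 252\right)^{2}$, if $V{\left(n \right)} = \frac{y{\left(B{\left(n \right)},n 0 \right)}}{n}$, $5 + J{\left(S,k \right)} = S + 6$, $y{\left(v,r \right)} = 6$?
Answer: $\frac{257049}{4} \approx 64262.0$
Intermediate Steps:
$J{\left(S,k \right)} = 1 + S$ ($J{\left(S,k \right)} = -5 + \left(S + 6\right) = -5 + \left(6 + S\right) = 1 + S$)
$V{\left(n \right)} = \frac{6}{n}$
$\left(V{\left(J{\left(3,2 \right)} \right)} + 252\right)^{2} = \left(\frac{6}{1 + 3} + 252\right)^{2} = \left(\frac{6}{4} + 252\right)^{2} = \left(6 \cdot \frac{1}{4} + 252\right)^{2} = \left(\frac{3}{2} + 252\right)^{2} = \left(\frac{507}{2}\right)^{2} = \frac{257049}{4}$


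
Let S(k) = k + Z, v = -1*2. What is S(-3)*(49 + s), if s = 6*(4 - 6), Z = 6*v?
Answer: -555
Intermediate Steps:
v = -2
Z = -12 (Z = 6*(-2) = -12)
s = -12 (s = 6*(-2) = -12)
S(k) = -12 + k (S(k) = k - 12 = -12 + k)
S(-3)*(49 + s) = (-12 - 3)*(49 - 12) = -15*37 = -555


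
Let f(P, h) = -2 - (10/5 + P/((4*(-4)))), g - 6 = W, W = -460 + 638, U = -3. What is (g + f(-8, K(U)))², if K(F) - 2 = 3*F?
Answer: 128881/4 ≈ 32220.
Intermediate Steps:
K(F) = 2 + 3*F
W = 178
g = 184 (g = 6 + 178 = 184)
f(P, h) = -4 + P/16 (f(P, h) = -2 - (10*(⅕) + P/(-16)) = -2 - (2 + P*(-1/16)) = -2 - (2 - P/16) = -2 + (-2 + P/16) = -4 + P/16)
(g + f(-8, K(U)))² = (184 + (-4 + (1/16)*(-8)))² = (184 + (-4 - ½))² = (184 - 9/2)² = (359/2)² = 128881/4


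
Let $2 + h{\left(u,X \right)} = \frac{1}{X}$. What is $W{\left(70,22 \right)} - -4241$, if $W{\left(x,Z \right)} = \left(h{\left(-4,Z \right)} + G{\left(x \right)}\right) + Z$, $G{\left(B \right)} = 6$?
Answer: $\frac{93875}{22} \approx 4267.0$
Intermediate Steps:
$h{\left(u,X \right)} = -2 + \frac{1}{X}$
$W{\left(x,Z \right)} = 4 + Z + \frac{1}{Z}$ ($W{\left(x,Z \right)} = \left(\left(-2 + \frac{1}{Z}\right) + 6\right) + Z = \left(4 + \frac{1}{Z}\right) + Z = 4 + Z + \frac{1}{Z}$)
$W{\left(70,22 \right)} - -4241 = \left(4 + 22 + \frac{1}{22}\right) - -4241 = \left(4 + 22 + \frac{1}{22}\right) + 4241 = \frac{573}{22} + 4241 = \frac{93875}{22}$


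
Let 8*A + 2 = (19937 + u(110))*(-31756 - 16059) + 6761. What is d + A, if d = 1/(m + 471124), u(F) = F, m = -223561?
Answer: -118649586594695/990252 ≈ -1.1982e+8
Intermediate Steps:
A = -479270273/4 (A = -¼ + ((19937 + 110)*(-31756 - 16059) + 6761)/8 = -¼ + (20047*(-47815) + 6761)/8 = -¼ + (-958547305 + 6761)/8 = -¼ + (⅛)*(-958540544) = -¼ - 119817568 = -479270273/4 ≈ -1.1982e+8)
d = 1/247563 (d = 1/(-223561 + 471124) = 1/247563 ≈ 4.0394e-6)
d + A = 1/247563 - 479270273/4 = -118649586594695/990252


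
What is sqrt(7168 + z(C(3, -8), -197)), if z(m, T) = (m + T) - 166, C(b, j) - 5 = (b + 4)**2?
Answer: 19*sqrt(19) ≈ 82.819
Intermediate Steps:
C(b, j) = 5 + (4 + b)**2 (C(b, j) = 5 + (b + 4)**2 = 5 + (4 + b)**2)
z(m, T) = -166 + T + m (z(m, T) = (T + m) - 166 = -166 + T + m)
sqrt(7168 + z(C(3, -8), -197)) = sqrt(7168 + (-166 - 197 + (5 + (4 + 3)**2))) = sqrt(7168 + (-166 - 197 + (5 + 7**2))) = sqrt(7168 + (-166 - 197 + (5 + 49))) = sqrt(7168 + (-166 - 197 + 54)) = sqrt(7168 - 309) = sqrt(6859) = 19*sqrt(19)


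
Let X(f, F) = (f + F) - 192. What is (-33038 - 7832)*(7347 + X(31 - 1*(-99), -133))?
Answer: -292302240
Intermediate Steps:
X(f, F) = -192 + F + f (X(f, F) = (F + f) - 192 = -192 + F + f)
(-33038 - 7832)*(7347 + X(31 - 1*(-99), -133)) = (-33038 - 7832)*(7347 + (-192 - 133 + (31 - 1*(-99)))) = -40870*(7347 + (-192 - 133 + (31 + 99))) = -40870*(7347 + (-192 - 133 + 130)) = -40870*(7347 - 195) = -40870*7152 = -292302240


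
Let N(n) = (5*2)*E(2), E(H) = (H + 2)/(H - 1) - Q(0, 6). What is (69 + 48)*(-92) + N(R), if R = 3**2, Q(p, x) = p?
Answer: -10724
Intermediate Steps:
R = 9
E(H) = (2 + H)/(-1 + H) (E(H) = (H + 2)/(H - 1) - 1*0 = (2 + H)/(-1 + H) + 0 = (2 + H)/(-1 + H))
N(n) = 40 (N(n) = (5*2)*((2 + 2)/(-1 + 2)) = 10*(4/1) = 10*(1*4) = 10*4 = 40)
(69 + 48)*(-92) + N(R) = (69 + 48)*(-92) + 40 = 117*(-92) + 40 = -10764 + 40 = -10724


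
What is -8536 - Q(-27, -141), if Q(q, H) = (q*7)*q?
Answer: -13639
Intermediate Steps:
Q(q, H) = 7*q² (Q(q, H) = (7*q)*q = 7*q²)
-8536 - Q(-27, -141) = -8536 - 7*(-27)² = -8536 - 7*729 = -8536 - 1*5103 = -8536 - 5103 = -13639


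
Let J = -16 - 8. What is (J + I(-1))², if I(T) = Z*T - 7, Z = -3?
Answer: 784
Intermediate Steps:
J = -24
I(T) = -7 - 3*T (I(T) = -3*T - 7 = -7 - 3*T)
(J + I(-1))² = (-24 + (-7 - 3*(-1)))² = (-24 + (-7 + 3))² = (-24 - 4)² = (-28)² = 784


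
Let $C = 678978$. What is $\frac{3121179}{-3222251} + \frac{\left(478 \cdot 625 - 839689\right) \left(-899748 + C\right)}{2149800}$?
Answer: $\frac{12826816775030211}{230906506660} \approx 55550.0$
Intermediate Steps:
$\frac{3121179}{-3222251} + \frac{\left(478 \cdot 625 - 839689\right) \left(-899748 + C\right)}{2149800} = \frac{3121179}{-3222251} + \frac{\left(478 \cdot 625 - 839689\right) \left(-899748 + 678978\right)}{2149800} = 3121179 \left(- \frac{1}{3222251}\right) + \left(298750 - 839689\right) \left(-220770\right) \frac{1}{2149800} = - \frac{3121179}{3222251} + \left(-540939\right) \left(-220770\right) \frac{1}{2149800} = - \frac{3121179}{3222251} + 119423103030 \cdot \frac{1}{2149800} = - \frac{3121179}{3222251} + \frac{3980770101}{71660} = \frac{12826816775030211}{230906506660}$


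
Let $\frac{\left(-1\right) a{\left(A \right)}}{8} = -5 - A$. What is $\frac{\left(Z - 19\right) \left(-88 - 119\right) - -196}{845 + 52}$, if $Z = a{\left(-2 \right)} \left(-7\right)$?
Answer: $\frac{38905}{897} \approx 43.372$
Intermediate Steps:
$a{\left(A \right)} = 40 + 8 A$ ($a{\left(A \right)} = - 8 \left(-5 - A\right) = 40 + 8 A$)
$Z = -168$ ($Z = \left(40 + 8 \left(-2\right)\right) \left(-7\right) = \left(40 - 16\right) \left(-7\right) = 24 \left(-7\right) = -168$)
$\frac{\left(Z - 19\right) \left(-88 - 119\right) - -196}{845 + 52} = \frac{\left(-168 - 19\right) \left(-88 - 119\right) - -196}{845 + 52} = \frac{\left(-187\right) \left(-207\right) + 196}{897} = \frac{38709 + 196}{897} = \frac{1}{897} \cdot 38905 = \frac{38905}{897}$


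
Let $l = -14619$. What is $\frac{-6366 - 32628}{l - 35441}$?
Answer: $\frac{19497}{25030} \approx 0.77894$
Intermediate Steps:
$\frac{-6366 - 32628}{l - 35441} = \frac{-6366 - 32628}{-14619 - 35441} = - \frac{38994}{-50060} = \left(-38994\right) \left(- \frac{1}{50060}\right) = \frac{19497}{25030}$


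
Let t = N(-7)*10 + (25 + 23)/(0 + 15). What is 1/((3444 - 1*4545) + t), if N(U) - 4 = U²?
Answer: -5/2839 ≈ -0.0017612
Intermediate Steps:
N(U) = 4 + U²
t = 2666/5 (t = (4 + (-7)²)*10 + (25 + 23)/(0 + 15) = (4 + 49)*10 + 48/15 = 53*10 + 48*(1/15) = 530 + 16/5 = 2666/5 ≈ 533.20)
1/((3444 - 1*4545) + t) = 1/((3444 - 1*4545) + 2666/5) = 1/((3444 - 4545) + 2666/5) = 1/(-1101 + 2666/5) = 1/(-2839/5) = -5/2839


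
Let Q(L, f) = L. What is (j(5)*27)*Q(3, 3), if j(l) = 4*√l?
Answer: 324*√5 ≈ 724.49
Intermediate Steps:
(j(5)*27)*Q(3, 3) = ((4*√5)*27)*3 = (108*√5)*3 = 324*√5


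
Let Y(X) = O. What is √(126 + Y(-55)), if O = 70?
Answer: 14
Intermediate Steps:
Y(X) = 70
√(126 + Y(-55)) = √(126 + 70) = √196 = 14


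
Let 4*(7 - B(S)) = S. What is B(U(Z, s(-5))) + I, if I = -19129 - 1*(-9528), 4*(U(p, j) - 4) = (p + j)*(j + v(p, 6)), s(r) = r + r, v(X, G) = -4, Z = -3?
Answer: -76851/8 ≈ -9606.4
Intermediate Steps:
s(r) = 2*r
U(p, j) = 4 + (-4 + j)*(j + p)/4 (U(p, j) = 4 + ((p + j)*(j - 4))/4 = 4 + ((j + p)*(-4 + j))/4 = 4 + ((-4 + j)*(j + p))/4 = 4 + (-4 + j)*(j + p)/4)
B(S) = 7 - S/4
I = -9601 (I = -19129 + 9528 = -9601)
B(U(Z, s(-5))) + I = (7 - (4 - 2*(-5) - 1*(-3) + (2*(-5))**2/4 + (1/4)*(2*(-5))*(-3))/4) - 9601 = (7 - (4 - 1*(-10) + 3 + (1/4)*(-10)**2 + (1/4)*(-10)*(-3))/4) - 9601 = (7 - (4 + 10 + 3 + (1/4)*100 + 15/2)/4) - 9601 = (7 - (4 + 10 + 3 + 25 + 15/2)/4) - 9601 = (7 - 1/4*99/2) - 9601 = (7 - 99/8) - 9601 = -43/8 - 9601 = -76851/8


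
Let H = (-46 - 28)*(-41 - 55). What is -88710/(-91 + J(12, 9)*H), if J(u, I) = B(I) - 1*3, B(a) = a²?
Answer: -88710/554021 ≈ -0.16012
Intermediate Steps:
H = 7104 (H = -74*(-96) = 7104)
J(u, I) = -3 + I² (J(u, I) = I² - 1*3 = I² - 3 = -3 + I²)
-88710/(-91 + J(12, 9)*H) = -88710/(-91 + (-3 + 9²)*7104) = -88710/(-91 + (-3 + 81)*7104) = -88710/(-91 + 78*7104) = -88710/(-91 + 554112) = -88710/554021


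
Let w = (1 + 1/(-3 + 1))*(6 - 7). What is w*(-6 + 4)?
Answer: 1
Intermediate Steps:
w = -1/2 (w = (1 + 1/(-2))*(-1) = (1 - 1/2)*(-1) = (1/2)*(-1) = -1/2 ≈ -0.50000)
w*(-6 + 4) = -(-6 + 4)/2 = -1/2*(-2) = 1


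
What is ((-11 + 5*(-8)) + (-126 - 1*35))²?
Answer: 44944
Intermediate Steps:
((-11 + 5*(-8)) + (-126 - 1*35))² = ((-11 - 40) + (-126 - 35))² = (-51 - 161)² = (-212)² = 44944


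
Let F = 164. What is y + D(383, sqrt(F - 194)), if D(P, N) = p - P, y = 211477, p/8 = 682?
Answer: 216550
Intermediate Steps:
p = 5456 (p = 8*682 = 5456)
D(P, N) = 5456 - P
y + D(383, sqrt(F - 194)) = 211477 + (5456 - 1*383) = 211477 + (5456 - 383) = 211477 + 5073 = 216550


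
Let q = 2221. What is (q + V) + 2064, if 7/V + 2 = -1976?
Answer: 8475723/1978 ≈ 4285.0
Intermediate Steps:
V = -7/1978 (V = 7/(-2 - 1976) = 7/(-1978) = 7*(-1/1978) = -7/1978 ≈ -0.0035389)
(q + V) + 2064 = (2221 - 7/1978) + 2064 = 4393131/1978 + 2064 = 8475723/1978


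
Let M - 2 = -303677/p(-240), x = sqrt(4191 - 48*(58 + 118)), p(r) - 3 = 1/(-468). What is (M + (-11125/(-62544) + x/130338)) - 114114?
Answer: -18902030320393/87749232 + I*sqrt(473)/43446 ≈ -2.1541e+5 + 0.00050059*I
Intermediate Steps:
p(r) = 1403/468 (p(r) = 3 + 1/(-468) = 3 - 1/468 = 1403/468)
x = 3*I*sqrt(473) (x = sqrt(4191 - 48*176) = sqrt(4191 - 8448) = sqrt(-4257) = 3*I*sqrt(473) ≈ 65.246*I)
M = -142118030/1403 (M = 2 - 303677/1403/468 = 2 - 303677*468/1403 = 2 - 142120836/1403 = -142118030/1403 ≈ -1.0130e+5)
(M + (-11125/(-62544) + x/130338)) - 114114 = (-142118030/1403 + (-11125/(-62544) + (3*I*sqrt(473))/130338)) - 114114 = (-142118030/1403 + (-11125*(-1/62544) + (3*I*sqrt(473))*(1/130338))) - 114114 = (-142118030/1403 + (11125/62544 + I*sqrt(473)/43446)) - 114114 = (-8888614459945/87749232 + I*sqrt(473)/43446) - 114114 = -18902030320393/87749232 + I*sqrt(473)/43446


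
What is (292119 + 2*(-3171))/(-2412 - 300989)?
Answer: -285777/303401 ≈ -0.94191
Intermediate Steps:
(292119 + 2*(-3171))/(-2412 - 300989) = (292119 - 6342)/(-303401) = 285777*(-1/303401) = -285777/303401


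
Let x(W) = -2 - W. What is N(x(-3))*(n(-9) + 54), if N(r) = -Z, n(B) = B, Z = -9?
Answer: 405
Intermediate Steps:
N(r) = 9 (N(r) = -1*(-9) = 9)
N(x(-3))*(n(-9) + 54) = 9*(-9 + 54) = 9*45 = 405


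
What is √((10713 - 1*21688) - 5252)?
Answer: 3*I*√1803 ≈ 127.39*I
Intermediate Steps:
√((10713 - 1*21688) - 5252) = √((10713 - 21688) - 5252) = √(-10975 - 5252) = √(-16227) = 3*I*√1803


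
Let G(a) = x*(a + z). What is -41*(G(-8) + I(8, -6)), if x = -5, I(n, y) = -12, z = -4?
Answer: -1968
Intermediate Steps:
G(a) = 20 - 5*a (G(a) = -5*(a - 4) = -5*(-4 + a) = 20 - 5*a)
-41*(G(-8) + I(8, -6)) = -41*((20 - 5*(-8)) - 12) = -41*((20 + 40) - 12) = -41*(60 - 12) = -41*48 = -1*1968 = -1968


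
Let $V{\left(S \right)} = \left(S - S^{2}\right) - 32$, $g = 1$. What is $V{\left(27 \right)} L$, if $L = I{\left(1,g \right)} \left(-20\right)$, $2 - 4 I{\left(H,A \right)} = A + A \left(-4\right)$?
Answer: $18350$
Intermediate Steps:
$I{\left(H,A \right)} = \frac{1}{2} + \frac{3 A}{4}$ ($I{\left(H,A \right)} = \frac{1}{2} - \frac{A + A \left(-4\right)}{4} = \frac{1}{2} - \frac{A - 4 A}{4} = \frac{1}{2} - \frac{\left(-3\right) A}{4} = \frac{1}{2} + \frac{3 A}{4}$)
$L = -25$ ($L = \left(\frac{1}{2} + \frac{3}{4} \cdot 1\right) \left(-20\right) = \left(\frac{1}{2} + \frac{3}{4}\right) \left(-20\right) = \frac{5}{4} \left(-20\right) = -25$)
$V{\left(S \right)} = -32 + S - S^{2}$
$V{\left(27 \right)} L = \left(-32 + 27 - 27^{2}\right) \left(-25\right) = \left(-32 + 27 - 729\right) \left(-25\right) = \left(-734\right) \left(-25\right) = 18350$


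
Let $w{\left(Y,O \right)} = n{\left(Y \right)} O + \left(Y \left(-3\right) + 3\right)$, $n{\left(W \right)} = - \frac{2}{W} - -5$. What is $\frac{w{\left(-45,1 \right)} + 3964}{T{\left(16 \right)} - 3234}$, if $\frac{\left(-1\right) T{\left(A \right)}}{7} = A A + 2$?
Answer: $- \frac{184817}{226800} \approx -0.81489$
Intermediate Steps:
$n{\left(W \right)} = 5 - \frac{2}{W}$ ($n{\left(W \right)} = - \frac{2}{W} + 5 = 5 - \frac{2}{W}$)
$T{\left(A \right)} = -14 - 7 A^{2}$ ($T{\left(A \right)} = - 7 \left(A A + 2\right) = - 7 \left(A^{2} + 2\right) = - 7 \left(2 + A^{2}\right) = -14 - 7 A^{2}$)
$w{\left(Y,O \right)} = 3 - 3 Y + O \left(5 - \frac{2}{Y}\right)$ ($w{\left(Y,O \right)} = \left(5 - \frac{2}{Y}\right) O + \left(Y \left(-3\right) + 3\right) = O \left(5 - \frac{2}{Y}\right) - \left(-3 + 3 Y\right) = 3 - 3 Y + O \left(5 - \frac{2}{Y}\right)$)
$\frac{w{\left(-45,1 \right)} + 3964}{T{\left(16 \right)} - 3234} = \frac{\left(3 - -135 + 5 \cdot 1 - \frac{2}{-45}\right) + 3964}{\left(-14 - 7 \cdot 16^{2}\right) - 3234} = \frac{\left(3 + 135 + 5 - 2 \left(- \frac{1}{45}\right)\right) + 3964}{\left(-14 - 1792\right) - 3234} = \frac{\left(3 + 135 + 5 + \frac{2}{45}\right) + 3964}{\left(-14 - 1792\right) - 3234} = \frac{\frac{6437}{45} + 3964}{-1806 - 3234} = \frac{184817}{45 \left(-5040\right)} = \frac{184817}{45} \left(- \frac{1}{5040}\right) = - \frac{184817}{226800}$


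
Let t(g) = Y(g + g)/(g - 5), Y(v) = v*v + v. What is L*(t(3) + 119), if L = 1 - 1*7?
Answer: -588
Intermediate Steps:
Y(v) = v + v² (Y(v) = v² + v = v + v²)
L = -6 (L = 1 - 7 = -6)
t(g) = 2*g*(1 + 2*g)/(-5 + g) (t(g) = ((g + g)*(1 + (g + g)))/(g - 5) = ((2*g)*(1 + 2*g))/(-5 + g) = (2*g*(1 + 2*g))/(-5 + g) = 2*g*(1 + 2*g)/(-5 + g))
L*(t(3) + 119) = -6*(2*3*(1 + 2*3)/(-5 + 3) + 119) = -6*(2*3*(1 + 6)/(-2) + 119) = -6*(2*3*(-½)*7 + 119) = -6*(-21 + 119) = -6*98 = -588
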